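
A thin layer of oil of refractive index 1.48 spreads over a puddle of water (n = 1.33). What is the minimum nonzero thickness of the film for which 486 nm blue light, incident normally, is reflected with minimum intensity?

164 nm

Top surface (1.0 → 1.48): reflection off a higher-index medium gives a half-wave phase shift.
Ray reflecting at the bottom interface goes from n = 1.48 toward n = 1.33: no phase shift.
The two reflections differ by half a wavelength.
So the condition for destructive reflection is 2 n t = m λ.
Minimum nonzero at m = 1: t = λ / (2 n) = 486 / (2 × 1.48) = 164 nm.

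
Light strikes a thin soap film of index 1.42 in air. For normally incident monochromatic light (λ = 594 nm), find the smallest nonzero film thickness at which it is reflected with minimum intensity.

209 nm

Ray reflecting at the top interface goes from n = 1.0 toward n = 1.42: a half-wave phase shift.
At the lower boundary (n = 1.42 to n = 1.0) the reflected ray undergoes no phase shift.
Exactly one π shift → a net half-wave offset.
For minimum reflection here: 2 n t = m λ.
Minimum nonzero at m = 1: t = λ / (2 n) = 594 / (2 × 1.42) = 209 nm.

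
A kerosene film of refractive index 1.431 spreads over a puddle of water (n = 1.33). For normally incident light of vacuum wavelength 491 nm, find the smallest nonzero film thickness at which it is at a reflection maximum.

85.8 nm

Top surface (1.0 → 1.431): reflection off a higher-index medium gives a half-wave phase shift.
At the lower boundary (n = 1.431 to n = 1.33) the reflected ray undergoes no phase shift.
Net: one phase inversion between the two reflected rays.
So the condition for constructive reflection is 2 n t = (m + ½) λ.
Minimum at m = 0: t = λ / (4 n) = 491 / (4 × 1.431) = 85.8 nm.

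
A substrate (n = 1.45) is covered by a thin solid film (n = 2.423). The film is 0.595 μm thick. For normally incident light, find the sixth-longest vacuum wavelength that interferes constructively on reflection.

524 nm

Ray reflecting at the top interface goes from n = 1.0 toward n = 2.423: a half-wave phase shift.
Ray reflecting at the bottom interface goes from n = 2.423 toward n = 1.45: no phase shift.
Net: one phase inversion between the two reflected rays.
With one net inversion, constructive interference in reflection requires 2 n t = (m + ½) λ.
λ = 2 n t / (m + ½). The sixth-longest wavelength is m = 5: λ = 2 × 2.423 × 595 / 5.50 = 524 nm.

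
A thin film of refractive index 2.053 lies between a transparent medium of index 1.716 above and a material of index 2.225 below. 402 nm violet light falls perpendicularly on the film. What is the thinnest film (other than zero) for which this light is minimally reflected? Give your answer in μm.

0.0490 μm

Ray reflecting at the top interface goes from n = 1.716 toward n = 2.053: a half-wave phase shift.
Ray reflecting at the bottom interface goes from n = 2.053 toward n = 2.225: a half-wave phase shift.
Net: no relative phase inversion (both shifts match).
With no net inversion, destructive interference in reflection requires 2 n t = (m + ½) λ.
Minimum at m = 0: t = λ / (4 n) = 402 / (4 × 2.053) = 49.0 nm.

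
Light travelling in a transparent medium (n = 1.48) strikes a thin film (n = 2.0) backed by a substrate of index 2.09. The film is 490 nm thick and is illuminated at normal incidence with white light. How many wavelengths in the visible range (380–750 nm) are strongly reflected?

Ray reflecting at the top interface goes from n = 1.48 toward n = 2.0: a half-wave phase shift.
At the lower boundary (n = 2.0 to n = 2.09) the reflected ray undergoes a half-wave phase shift.
Net: no relative phase inversion (both shifts match).
So the condition for constructive reflection is 2 n t = m λ.
λ = 2 n t / m = 1960 / m nm.
m=2: 980 nm (IR); m=3: 653 nm (visible); m=4: 490 nm (visible); m=5: 392 nm (visible); m=6: 327 nm (UV).

3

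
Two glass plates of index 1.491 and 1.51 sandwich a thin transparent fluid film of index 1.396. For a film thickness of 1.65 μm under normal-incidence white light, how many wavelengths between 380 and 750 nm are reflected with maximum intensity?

At the upper boundary (n = 1.491 to n = 1.396) the reflected ray undergoes no phase shift.
Ray reflecting at the bottom interface goes from n = 1.396 toward n = 1.51: a half-wave phase shift.
Net: one phase inversion between the two reflected rays.
For bright reflection here: 2 n t = (m + ½) λ.
λ = 2 n t / (m + ½) = 4607 / (m + ½) nm.
m=5: 838 nm (IR); m=6: 709 nm (visible); m=7: 614 nm (visible); m=8: 542 nm (visible); m=9: 485 nm (visible); m=10: 439 nm (visible); m=11: 401 nm (visible); m=12: 369 nm (UV).

6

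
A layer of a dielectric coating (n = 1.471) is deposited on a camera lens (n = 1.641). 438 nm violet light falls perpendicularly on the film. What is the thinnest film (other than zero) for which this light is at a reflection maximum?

149 nm

At the upper boundary (n = 1.0 to n = 1.471) the reflected ray undergoes a half-wave phase shift.
Ray reflecting at the bottom interface goes from n = 1.471 toward n = 1.641: a half-wave phase shift.
Zero or two π shifts → no net half-wave offset.
With no net inversion, constructive interference in reflection requires 2 n t = m λ.
Minimum nonzero at m = 1: t = λ / (2 n) = 438 / (2 × 1.471) = 149 nm.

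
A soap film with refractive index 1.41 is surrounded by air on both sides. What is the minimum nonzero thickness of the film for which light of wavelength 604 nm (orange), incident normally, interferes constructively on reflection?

Top surface (1.0 → 1.41): reflection off a higher-index medium gives a half-wave phase shift.
At the lower boundary (n = 1.41 to n = 1.0) the reflected ray undergoes no phase shift.
The two reflections differ by half a wavelength.
So the condition for constructive reflection is 2 n t = (m + ½) λ.
Minimum at m = 0: t = λ / (4 n) = 604 / (4 × 1.41) = 107 nm.

107 nm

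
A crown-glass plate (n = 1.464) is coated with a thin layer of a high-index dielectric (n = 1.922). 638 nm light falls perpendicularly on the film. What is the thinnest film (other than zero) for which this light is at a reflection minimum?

166 nm

Ray reflecting at the top interface goes from n = 1.0 toward n = 1.922: a half-wave phase shift.
Ray reflecting at the bottom interface goes from n = 1.922 toward n = 1.464: no phase shift.
Exactly one π shift → a net half-wave offset.
So the condition for destructive reflection is 2 n t = m λ.
Minimum nonzero at m = 1: t = λ / (2 n) = 638 / (2 × 1.922) = 166 nm.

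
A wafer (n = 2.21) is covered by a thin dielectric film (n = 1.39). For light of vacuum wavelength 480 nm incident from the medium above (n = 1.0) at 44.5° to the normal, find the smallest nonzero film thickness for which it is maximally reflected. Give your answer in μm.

At the upper boundary (n = 1.0 to n = 1.39) the reflected ray undergoes a half-wave phase shift.
Bottom surface (1.39 → 2.21): reflection off a higher-index medium gives a half-wave phase shift.
Net: no relative phase inversion (both shifts match).
So the condition for constructive reflection is 2 n t cos θ_r = m λ.
Snell's law: 1.0 sin 44.5° = 1.39 sin θ_r → sin θ_r = 0.504, cos θ_r = 0.864.
Minimum nonzero at m = 1: t = λ / (2 n cos θ_r) = 480 / (2 × 1.39 × 0.864) = 200 nm.

0.200 μm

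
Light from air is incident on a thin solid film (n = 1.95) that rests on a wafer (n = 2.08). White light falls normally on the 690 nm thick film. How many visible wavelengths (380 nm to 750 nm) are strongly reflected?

At the upper boundary (n = 1.0 to n = 1.95) the reflected ray undergoes a half-wave phase shift.
Bottom surface (1.95 → 2.08): reflection off a higher-index medium gives a half-wave phase shift.
The two reflections carry the same phase change, so no net offset.
For maximum reflection here: 2 n t = m λ.
λ = 2 n t / m = 2691 / m nm.
m=3: 897 nm (IR); m=4: 673 nm (visible); m=5: 538 nm (visible); m=6: 449 nm (visible); m=7: 384 nm (visible); m=8: 336 nm (UV).

4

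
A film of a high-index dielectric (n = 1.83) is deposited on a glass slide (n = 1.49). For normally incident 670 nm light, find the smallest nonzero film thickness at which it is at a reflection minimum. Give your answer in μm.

Ray reflecting at the top interface goes from n = 1.0 toward n = 1.83: a half-wave phase shift.
Bottom surface (1.83 → 1.49): reflection off a lower-index medium gives no phase shift.
Net: one phase inversion between the two reflected rays.
With one net inversion, destructive interference in reflection requires 2 n t = m λ.
Minimum nonzero at m = 1: t = λ / (2 n) = 670 / (2 × 1.83) = 183 nm.

0.183 μm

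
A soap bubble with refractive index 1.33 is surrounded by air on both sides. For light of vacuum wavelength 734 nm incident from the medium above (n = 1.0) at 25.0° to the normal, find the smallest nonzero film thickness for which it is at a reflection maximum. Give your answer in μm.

0.146 μm

At the upper boundary (n = 1.0 to n = 1.33) the reflected ray undergoes a half-wave phase shift.
Bottom surface (1.33 → 1.0): reflection off a lower-index medium gives no phase shift.
Net: one phase inversion between the two reflected rays.
With one net inversion, constructive interference in reflection requires 2 n t cos θ_r = (m + ½) λ.
Snell's law: 1.0 sin 25.0° = 1.33 sin θ_r → sin θ_r = 0.318, cos θ_r = 0.948.
Minimum at m = 0: t = λ / (4 n cos θ_r) = 734 / (4 × 1.33 × 0.948) = 146 nm.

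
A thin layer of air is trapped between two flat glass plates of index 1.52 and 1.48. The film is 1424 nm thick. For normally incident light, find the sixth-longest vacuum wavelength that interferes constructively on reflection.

518 nm

At the upper boundary (n = 1.52 to n = 1.0) the reflected ray undergoes no phase shift.
At the lower boundary (n = 1.0 to n = 1.48) the reflected ray undergoes a half-wave phase shift.
The two reflections differ by half a wavelength.
For maximum reflection here: 2 n t = (m + ½) λ.
λ = 2 n t / (m + ½). The sixth-longest wavelength is m = 5: λ = 2 × 1.0 × 1424 / 5.50 = 518 nm.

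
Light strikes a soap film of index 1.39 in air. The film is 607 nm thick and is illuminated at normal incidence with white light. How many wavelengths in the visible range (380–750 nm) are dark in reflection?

2

Ray reflecting at the top interface goes from n = 1.0 toward n = 1.39: a half-wave phase shift.
Bottom surface (1.39 → 1.0): reflection off a lower-index medium gives no phase shift.
Exactly one π shift → a net half-wave offset.
With one net inversion, destructive interference in reflection requires 2 n t = m λ.
λ = 2 n t / m = 1687 / m nm.
m=2: 844 nm (IR); m=3: 562 nm (visible); m=4: 422 nm (visible); m=5: 337 nm (UV).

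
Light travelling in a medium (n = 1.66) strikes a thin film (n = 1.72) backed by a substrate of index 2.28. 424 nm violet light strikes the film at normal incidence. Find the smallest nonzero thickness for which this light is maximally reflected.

123 nm

Ray reflecting at the top interface goes from n = 1.66 toward n = 1.72: a half-wave phase shift.
At the lower boundary (n = 1.72 to n = 2.28) the reflected ray undergoes a half-wave phase shift.
The two reflections carry the same phase change, so no net offset.
So the condition for constructive reflection is 2 n t = m λ.
The smallest nonzero thickness corresponds to m = 1: t = m λ / (2 n) = 1.00 × 424 / (2 × 1.72) = 123 nm.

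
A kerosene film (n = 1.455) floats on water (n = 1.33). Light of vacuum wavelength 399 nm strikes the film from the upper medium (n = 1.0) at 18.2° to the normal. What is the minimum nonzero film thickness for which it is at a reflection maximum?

At the upper boundary (n = 1.0 to n = 1.455) the reflected ray undergoes a half-wave phase shift.
Ray reflecting at the bottom interface goes from n = 1.455 toward n = 1.33: no phase shift.
Exactly one π shift → a net half-wave offset.
So the condition for constructive reflection is 2 n t cos θ_r = (m + ½) λ.
Snell's law: 1.0 sin 18.2° = 1.455 sin θ_r → sin θ_r = 0.215, cos θ_r = 0.977.
Minimum at m = 0: t = λ / (4 n cos θ_r) = 399 / (4 × 1.455 × 0.977) = 70.2 nm.

70.2 nm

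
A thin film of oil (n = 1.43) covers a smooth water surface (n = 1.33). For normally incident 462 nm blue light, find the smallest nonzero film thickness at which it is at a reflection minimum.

At the upper boundary (n = 1.0 to n = 1.43) the reflected ray undergoes a half-wave phase shift.
At the lower boundary (n = 1.43 to n = 1.33) the reflected ray undergoes no phase shift.
Net: one phase inversion between the two reflected rays.
So the condition for destructive reflection is 2 n t = m λ.
Minimum nonzero at m = 1: t = λ / (2 n) = 462 / (2 × 1.43) = 162 nm.

162 nm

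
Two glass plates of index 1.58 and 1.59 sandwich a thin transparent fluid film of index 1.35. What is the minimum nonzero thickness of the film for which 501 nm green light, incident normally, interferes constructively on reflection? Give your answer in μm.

0.0928 μm

Top surface (1.58 → 1.35): reflection off a lower-index medium gives no phase shift.
At the lower boundary (n = 1.35 to n = 1.59) the reflected ray undergoes a half-wave phase shift.
The two reflections differ by half a wavelength.
For maximum reflection here: 2 n t = (m + ½) λ.
Minimum at m = 0: t = λ / (4 n) = 501 / (4 × 1.35) = 92.8 nm.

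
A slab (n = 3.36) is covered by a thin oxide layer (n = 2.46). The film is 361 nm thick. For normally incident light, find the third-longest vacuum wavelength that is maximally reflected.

At the upper boundary (n = 1.0 to n = 2.46) the reflected ray undergoes a half-wave phase shift.
Bottom surface (2.46 → 3.36): reflection off a higher-index medium gives a half-wave phase shift.
Net: no relative phase inversion (both shifts match).
For maximum reflection here: 2 n t = m λ.
λ = 2 n t / m. The third-longest wavelength is m = 3: λ = 2 × 2.46 × 361 / 3.00 = 592 nm.

592 nm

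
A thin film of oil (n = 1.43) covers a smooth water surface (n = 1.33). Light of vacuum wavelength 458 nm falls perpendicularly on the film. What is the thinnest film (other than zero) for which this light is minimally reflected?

Ray reflecting at the top interface goes from n = 1.0 toward n = 1.43: a half-wave phase shift.
Bottom surface (1.43 → 1.33): reflection off a lower-index medium gives no phase shift.
The two reflections differ by half a wavelength.
For minimum reflection here: 2 n t = m λ.
Minimum nonzero at m = 1: t = λ / (2 n) = 458 / (2 × 1.43) = 160 nm.

160 nm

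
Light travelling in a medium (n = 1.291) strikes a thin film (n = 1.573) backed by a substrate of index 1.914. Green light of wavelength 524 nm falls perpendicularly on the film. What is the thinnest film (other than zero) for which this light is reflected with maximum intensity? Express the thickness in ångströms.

1666 Å

Top surface (1.291 → 1.573): reflection off a higher-index medium gives a half-wave phase shift.
At the lower boundary (n = 1.573 to n = 1.914) the reflected ray undergoes a half-wave phase shift.
The two reflections carry the same phase change, so no net offset.
For maximum reflection here: 2 n t = m λ.
Minimum nonzero at m = 1: t = λ / (2 n) = 524 / (2 × 1.573) = 167 nm.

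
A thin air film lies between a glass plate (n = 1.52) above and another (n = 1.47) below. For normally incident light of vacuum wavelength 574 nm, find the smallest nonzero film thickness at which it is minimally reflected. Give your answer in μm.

At the upper boundary (n = 1.52 to n = 1.0) the reflected ray undergoes no phase shift.
At the lower boundary (n = 1.0 to n = 1.47) the reflected ray undergoes a half-wave phase shift.
Exactly one π shift → a net half-wave offset.
So the condition for destructive reflection is 2 n t = m λ.
Minimum nonzero at m = 1: t = λ / (2 n) = 574 / (2 × 1.0) = 287 nm.

0.287 μm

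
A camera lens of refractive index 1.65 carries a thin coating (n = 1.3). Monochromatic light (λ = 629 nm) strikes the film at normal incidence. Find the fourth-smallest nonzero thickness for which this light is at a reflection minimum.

847 nm

Top surface (1.0 → 1.3): reflection off a higher-index medium gives a half-wave phase shift.
Ray reflecting at the bottom interface goes from n = 1.3 toward n = 1.65: a half-wave phase shift.
Net: no relative phase inversion (both shifts match).
For minimum reflection here: 2 n t = (m + ½) λ.
The fourth-smallest nonzero thickness corresponds to m = 3: t = (m + ½) λ / (2 n) = 3.50 × 629 / (2 × 1.3) = 847 nm.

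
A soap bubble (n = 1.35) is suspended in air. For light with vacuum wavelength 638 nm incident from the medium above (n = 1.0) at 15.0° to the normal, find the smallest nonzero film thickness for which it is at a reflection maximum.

120 nm

At the upper boundary (n = 1.0 to n = 1.35) the reflected ray undergoes a half-wave phase shift.
Ray reflecting at the bottom interface goes from n = 1.35 toward n = 1.0: no phase shift.
The two reflections differ by half a wavelength.
With one net inversion, constructive interference in reflection requires 2 n t cos θ_r = (m + ½) λ.
Snell's law: 1.0 sin 15.0° = 1.35 sin θ_r → sin θ_r = 0.192, cos θ_r = 0.981.
Minimum at m = 0: t = λ / (4 n cos θ_r) = 638 / (4 × 1.35 × 0.981) = 120 nm.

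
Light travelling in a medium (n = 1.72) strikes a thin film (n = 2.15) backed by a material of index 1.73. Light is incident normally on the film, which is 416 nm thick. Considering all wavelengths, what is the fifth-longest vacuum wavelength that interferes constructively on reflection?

At the upper boundary (n = 1.72 to n = 2.15) the reflected ray undergoes a half-wave phase shift.
Ray reflecting at the bottom interface goes from n = 2.15 toward n = 1.73: no phase shift.
Exactly one π shift → a net half-wave offset.
With one net inversion, constructive interference in reflection requires 2 n t = (m + ½) λ.
λ = 2 n t / (m + ½). The fifth-longest wavelength is m = 4: λ = 2 × 2.15 × 416 / 4.50 = 398 nm.

398 nm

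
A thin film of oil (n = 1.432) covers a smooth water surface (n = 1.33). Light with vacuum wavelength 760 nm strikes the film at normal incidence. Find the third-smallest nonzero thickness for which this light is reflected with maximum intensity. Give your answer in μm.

0.663 μm

At the upper boundary (n = 1.0 to n = 1.432) the reflected ray undergoes a half-wave phase shift.
Bottom surface (1.432 → 1.33): reflection off a lower-index medium gives no phase shift.
Net: one phase inversion between the two reflected rays.
So the condition for constructive reflection is 2 n t = (m + ½) λ.
The third-smallest nonzero thickness corresponds to m = 2: t = (m + ½) λ / (2 n) = 2.50 × 760 / (2 × 1.432) = 663 nm.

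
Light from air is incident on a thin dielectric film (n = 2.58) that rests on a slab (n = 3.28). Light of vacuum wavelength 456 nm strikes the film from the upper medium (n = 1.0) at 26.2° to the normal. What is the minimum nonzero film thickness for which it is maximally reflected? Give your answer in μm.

Top surface (1.0 → 2.58): reflection off a higher-index medium gives a half-wave phase shift.
At the lower boundary (n = 2.58 to n = 3.28) the reflected ray undergoes a half-wave phase shift.
Net: no relative phase inversion (both shifts match).
For maximum reflection here: 2 n t cos θ_r = m λ.
Snell's law: 1.0 sin 26.2° = 2.58 sin θ_r → sin θ_r = 0.171, cos θ_r = 0.985.
Minimum nonzero at m = 1: t = λ / (2 n cos θ_r) = 456 / (2 × 2.58 × 0.985) = 89.7 nm.

0.0897 μm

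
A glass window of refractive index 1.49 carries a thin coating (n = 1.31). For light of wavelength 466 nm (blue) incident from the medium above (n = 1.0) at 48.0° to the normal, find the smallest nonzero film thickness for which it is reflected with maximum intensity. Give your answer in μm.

Top surface (1.0 → 1.31): reflection off a higher-index medium gives a half-wave phase shift.
Ray reflecting at the bottom interface goes from n = 1.31 toward n = 1.49: a half-wave phase shift.
The two reflections carry the same phase change, so no net offset.
So the condition for constructive reflection is 2 n t cos θ_r = m λ.
Snell's law: 1.0 sin 48.0° = 1.31 sin θ_r → sin θ_r = 0.567, cos θ_r = 0.824.
Minimum nonzero at m = 1: t = λ / (2 n cos θ_r) = 466 / (2 × 1.31 × 0.824) = 216 nm.

0.216 μm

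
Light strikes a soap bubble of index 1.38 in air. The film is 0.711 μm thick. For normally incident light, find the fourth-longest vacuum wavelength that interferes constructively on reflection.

Ray reflecting at the top interface goes from n = 1.0 toward n = 1.38: a half-wave phase shift.
Ray reflecting at the bottom interface goes from n = 1.38 toward n = 1.0: no phase shift.
Net: one phase inversion between the two reflected rays.
With one net inversion, constructive interference in reflection requires 2 n t = (m + ½) λ.
λ = 2 n t / (m + ½). The fourth-longest wavelength is m = 3: λ = 2 × 1.38 × 711 / 3.50 = 561 nm.

561 nm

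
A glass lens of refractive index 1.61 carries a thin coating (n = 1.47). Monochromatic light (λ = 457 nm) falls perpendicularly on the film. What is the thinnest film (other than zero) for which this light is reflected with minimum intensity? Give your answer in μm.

0.0777 μm

Top surface (1.0 → 1.47): reflection off a higher-index medium gives a half-wave phase shift.
At the lower boundary (n = 1.47 to n = 1.61) the reflected ray undergoes a half-wave phase shift.
Zero or two π shifts → no net half-wave offset.
With no net inversion, destructive interference in reflection requires 2 n t = (m + ½) λ.
Minimum at m = 0: t = λ / (4 n) = 457 / (4 × 1.47) = 77.7 nm.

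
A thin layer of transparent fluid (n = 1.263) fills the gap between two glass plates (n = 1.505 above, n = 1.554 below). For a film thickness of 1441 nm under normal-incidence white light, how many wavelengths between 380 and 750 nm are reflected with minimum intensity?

At the upper boundary (n = 1.505 to n = 1.263) the reflected ray undergoes no phase shift.
At the lower boundary (n = 1.263 to n = 1.554) the reflected ray undergoes a half-wave phase shift.
The two reflections differ by half a wavelength.
So the condition for destructive reflection is 2 n t = m λ.
λ = 2 n t / m = 3640 / m nm.
m=4: 910 nm (IR); m=5: 728 nm (visible); m=6: 607 nm (visible); m=7: 520 nm (visible); m=8: 455 nm (visible); m=9: 404 nm (visible); m=10: 364 nm (UV).

5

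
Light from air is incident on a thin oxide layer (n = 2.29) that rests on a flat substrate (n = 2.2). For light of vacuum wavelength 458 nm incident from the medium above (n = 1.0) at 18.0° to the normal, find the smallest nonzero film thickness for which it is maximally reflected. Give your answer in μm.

0.0505 μm

Top surface (1.0 → 2.29): reflection off a higher-index medium gives a half-wave phase shift.
Ray reflecting at the bottom interface goes from n = 2.29 toward n = 2.2: no phase shift.
Exactly one π shift → a net half-wave offset.
For bright reflection here: 2 n t cos θ_r = (m + ½) λ.
Snell's law: 1.0 sin 18.0° = 2.29 sin θ_r → sin θ_r = 0.135, cos θ_r = 0.991.
Minimum at m = 0: t = λ / (4 n cos θ_r) = 458 / (4 × 2.29 × 0.991) = 50.5 nm.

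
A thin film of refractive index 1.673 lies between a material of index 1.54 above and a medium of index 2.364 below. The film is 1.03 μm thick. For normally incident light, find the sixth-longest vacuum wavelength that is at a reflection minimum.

627 nm

At the upper boundary (n = 1.54 to n = 1.673) the reflected ray undergoes a half-wave phase shift.
At the lower boundary (n = 1.673 to n = 2.364) the reflected ray undergoes a half-wave phase shift.
Zero or two π shifts → no net half-wave offset.
For minimum reflection here: 2 n t = (m + ½) λ.
λ = 2 n t / (m + ½). The sixth-longest wavelength is m = 5: λ = 2 × 1.673 × 1030 / 5.50 = 627 nm.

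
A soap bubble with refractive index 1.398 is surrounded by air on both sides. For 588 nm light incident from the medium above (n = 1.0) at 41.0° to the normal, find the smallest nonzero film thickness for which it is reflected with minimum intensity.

238 nm

Ray reflecting at the top interface goes from n = 1.0 toward n = 1.398: a half-wave phase shift.
At the lower boundary (n = 1.398 to n = 1.0) the reflected ray undergoes no phase shift.
Exactly one π shift → a net half-wave offset.
So the condition for destructive reflection is 2 n t cos θ_r = m λ.
Snell's law: 1.0 sin 41.0° = 1.398 sin θ_r → sin θ_r = 0.469, cos θ_r = 0.883.
Minimum nonzero at m = 1: t = λ / (2 n cos θ_r) = 588 / (2 × 1.398 × 0.883) = 238 nm.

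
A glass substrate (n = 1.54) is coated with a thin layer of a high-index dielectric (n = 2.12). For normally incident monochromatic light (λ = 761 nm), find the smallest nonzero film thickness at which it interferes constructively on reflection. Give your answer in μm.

0.0897 μm

At the upper boundary (n = 1.0 to n = 2.12) the reflected ray undergoes a half-wave phase shift.
At the lower boundary (n = 2.12 to n = 1.54) the reflected ray undergoes no phase shift.
Exactly one π shift → a net half-wave offset.
For bright reflection here: 2 n t = (m + ½) λ.
Minimum at m = 0: t = λ / (4 n) = 761 / (4 × 2.12) = 89.7 nm.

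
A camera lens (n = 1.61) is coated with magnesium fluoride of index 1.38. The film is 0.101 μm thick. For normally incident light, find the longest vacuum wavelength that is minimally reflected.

At the upper boundary (n = 1.0 to n = 1.38) the reflected ray undergoes a half-wave phase shift.
At the lower boundary (n = 1.38 to n = 1.61) the reflected ray undergoes a half-wave phase shift.
Zero or two π shifts → no net half-wave offset.
For weak reflection here: 2 n t = (m + ½) λ.
λ = 2 n t / (m + ½). The longest wavelength is m = 0: λ = 2 × 1.38 × 101 / 0.500 = 558 nm.

558 nm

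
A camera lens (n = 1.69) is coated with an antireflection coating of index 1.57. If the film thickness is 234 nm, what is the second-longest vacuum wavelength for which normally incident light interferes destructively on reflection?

At the upper boundary (n = 1.0 to n = 1.57) the reflected ray undergoes a half-wave phase shift.
Ray reflecting at the bottom interface goes from n = 1.57 toward n = 1.69: a half-wave phase shift.
Net: no relative phase inversion (both shifts match).
So the condition for destructive reflection is 2 n t = (m + ½) λ.
λ = 2 n t / (m + ½). The second-longest wavelength is m = 1: λ = 2 × 1.57 × 234 / 1.50 = 490 nm.

490 nm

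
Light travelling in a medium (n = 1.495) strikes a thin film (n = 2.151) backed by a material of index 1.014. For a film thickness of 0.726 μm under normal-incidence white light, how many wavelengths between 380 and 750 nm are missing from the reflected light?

Top surface (1.495 → 2.151): reflection off a higher-index medium gives a half-wave phase shift.
Bottom surface (2.151 → 1.014): reflection off a lower-index medium gives no phase shift.
The two reflections differ by half a wavelength.
So the condition for destructive reflection is 2 n t = m λ.
λ = 2 n t / m = 3123 / m nm.
m=4: 781 nm (IR); m=5: 625 nm (visible); m=6: 521 nm (visible); m=7: 446 nm (visible); m=8: 390 nm (visible); m=9: 347 nm (UV).

4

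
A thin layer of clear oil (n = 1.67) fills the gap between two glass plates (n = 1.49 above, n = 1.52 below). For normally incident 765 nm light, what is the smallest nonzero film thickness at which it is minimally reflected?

229 nm

At the upper boundary (n = 1.49 to n = 1.67) the reflected ray undergoes a half-wave phase shift.
At the lower boundary (n = 1.67 to n = 1.52) the reflected ray undergoes no phase shift.
Exactly one π shift → a net half-wave offset.
So the condition for destructive reflection is 2 n t = m λ.
The smallest nonzero thickness corresponds to m = 1: t = m λ / (2 n) = 1.00 × 765 / (2 × 1.67) = 229 nm.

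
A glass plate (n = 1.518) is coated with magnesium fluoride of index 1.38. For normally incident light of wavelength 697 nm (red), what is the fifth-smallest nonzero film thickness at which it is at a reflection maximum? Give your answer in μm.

1.26 μm

Top surface (1.0 → 1.38): reflection off a higher-index medium gives a half-wave phase shift.
At the lower boundary (n = 1.38 to n = 1.518) the reflected ray undergoes a half-wave phase shift.
Net: no relative phase inversion (both shifts match).
With no net inversion, constructive interference in reflection requires 2 n t = m λ.
The fifth-smallest nonzero thickness corresponds to m = 5: t = m λ / (2 n) = 5.00 × 697 / (2 × 1.38) = 1263 nm.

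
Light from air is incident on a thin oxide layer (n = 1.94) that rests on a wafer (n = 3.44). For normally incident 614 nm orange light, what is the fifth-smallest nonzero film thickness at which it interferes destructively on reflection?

At the upper boundary (n = 1.0 to n = 1.94) the reflected ray undergoes a half-wave phase shift.
Bottom surface (1.94 → 3.44): reflection off a higher-index medium gives a half-wave phase shift.
The two reflections carry the same phase change, so no net offset.
So the condition for destructive reflection is 2 n t = (m + ½) λ.
The fifth-smallest nonzero thickness corresponds to m = 4: t = (m + ½) λ / (2 n) = 4.50 × 614 / (2 × 1.94) = 712 nm.

712 nm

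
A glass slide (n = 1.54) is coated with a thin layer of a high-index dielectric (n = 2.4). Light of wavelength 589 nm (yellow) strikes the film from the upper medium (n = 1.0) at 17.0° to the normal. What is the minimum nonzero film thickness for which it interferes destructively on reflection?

Top surface (1.0 → 2.4): reflection off a higher-index medium gives a half-wave phase shift.
At the lower boundary (n = 2.4 to n = 1.54) the reflected ray undergoes no phase shift.
The two reflections differ by half a wavelength.
With one net inversion, destructive interference in reflection requires 2 n t cos θ_r = m λ.
Snell's law: 1.0 sin 17.0° = 2.4 sin θ_r → sin θ_r = 0.122, cos θ_r = 0.993.
Minimum nonzero at m = 1: t = λ / (2 n cos θ_r) = 589 / (2 × 2.4 × 0.993) = 124 nm.

124 nm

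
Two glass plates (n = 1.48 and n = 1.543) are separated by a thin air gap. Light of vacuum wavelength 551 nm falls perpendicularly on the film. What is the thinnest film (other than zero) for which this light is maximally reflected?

Top surface (1.48 → 1.0): reflection off a lower-index medium gives no phase shift.
Bottom surface (1.0 → 1.543): reflection off a higher-index medium gives a half-wave phase shift.
The two reflections differ by half a wavelength.
With one net inversion, constructive interference in reflection requires 2 n t = (m + ½) λ.
Minimum at m = 0: t = λ / (4 n) = 551 / (4 × 1.0) = 138 nm.

138 nm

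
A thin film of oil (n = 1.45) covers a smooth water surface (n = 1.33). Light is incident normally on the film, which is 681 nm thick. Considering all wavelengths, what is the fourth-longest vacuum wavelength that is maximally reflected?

Ray reflecting at the top interface goes from n = 1.0 toward n = 1.45: a half-wave phase shift.
At the lower boundary (n = 1.45 to n = 1.33) the reflected ray undergoes no phase shift.
The two reflections differ by half a wavelength.
For strong reflection here: 2 n t = (m + ½) λ.
λ = 2 n t / (m + ½). The fourth-longest wavelength is m = 3: λ = 2 × 1.45 × 681 / 3.50 = 564 nm.

564 nm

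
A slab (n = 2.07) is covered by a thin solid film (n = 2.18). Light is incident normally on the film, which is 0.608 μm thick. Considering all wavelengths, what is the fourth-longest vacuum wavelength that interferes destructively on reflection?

Ray reflecting at the top interface goes from n = 1.0 toward n = 2.18: a half-wave phase shift.
At the lower boundary (n = 2.18 to n = 2.07) the reflected ray undergoes no phase shift.
Net: one phase inversion between the two reflected rays.
So the condition for destructive reflection is 2 n t = m λ.
λ = 2 n t / m. The fourth-longest wavelength is m = 4: λ = 2 × 2.18 × 608 / 4.00 = 663 nm.

663 nm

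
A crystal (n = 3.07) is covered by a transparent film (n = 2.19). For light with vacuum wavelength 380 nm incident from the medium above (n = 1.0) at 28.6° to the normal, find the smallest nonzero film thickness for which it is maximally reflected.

At the upper boundary (n = 1.0 to n = 2.19) the reflected ray undergoes a half-wave phase shift.
At the lower boundary (n = 2.19 to n = 3.07) the reflected ray undergoes a half-wave phase shift.
Zero or two π shifts → no net half-wave offset.
So the condition for constructive reflection is 2 n t cos θ_r = m λ.
Snell's law: 1.0 sin 28.6° = 2.19 sin θ_r → sin θ_r = 0.219, cos θ_r = 0.976.
Minimum nonzero at m = 1: t = λ / (2 n cos θ_r) = 380 / (2 × 2.19 × 0.976) = 88.9 nm.

88.9 nm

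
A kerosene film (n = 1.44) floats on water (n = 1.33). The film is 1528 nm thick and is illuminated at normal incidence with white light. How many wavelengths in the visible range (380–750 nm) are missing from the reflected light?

Ray reflecting at the top interface goes from n = 1.0 toward n = 1.44: a half-wave phase shift.
At the lower boundary (n = 1.44 to n = 1.33) the reflected ray undergoes no phase shift.
Exactly one π shift → a net half-wave offset.
With one net inversion, destructive interference in reflection requires 2 n t = m λ.
λ = 2 n t / m = 4401 / m nm.
m=5: 880 nm (IR); m=6: 733 nm (visible); m=7: 629 nm (visible); m=8: 550 nm (visible); m=9: 489 nm (visible); m=10: 440 nm (visible); m=11: 400 nm (visible); m=12: 367 nm (UV).

6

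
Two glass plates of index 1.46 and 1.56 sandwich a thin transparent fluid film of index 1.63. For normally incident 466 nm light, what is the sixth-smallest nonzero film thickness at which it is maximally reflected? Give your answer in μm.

At the upper boundary (n = 1.46 to n = 1.63) the reflected ray undergoes a half-wave phase shift.
Bottom surface (1.63 → 1.56): reflection off a lower-index medium gives no phase shift.
Net: one phase inversion between the two reflected rays.
With one net inversion, constructive interference in reflection requires 2 n t = (m + ½) λ.
The sixth-smallest nonzero thickness corresponds to m = 5: t = (m + ½) λ / (2 n) = 5.50 × 466 / (2 × 1.63) = 786 nm.

0.786 μm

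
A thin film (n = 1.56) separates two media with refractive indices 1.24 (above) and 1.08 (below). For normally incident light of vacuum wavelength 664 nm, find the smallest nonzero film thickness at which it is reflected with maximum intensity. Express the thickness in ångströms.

1064 Å

At the upper boundary (n = 1.24 to n = 1.56) the reflected ray undergoes a half-wave phase shift.
Ray reflecting at the bottom interface goes from n = 1.56 toward n = 1.08: no phase shift.
The two reflections differ by half a wavelength.
So the condition for constructive reflection is 2 n t = (m + ½) λ.
Minimum at m = 0: t = λ / (4 n) = 664 / (4 × 1.56) = 106 nm.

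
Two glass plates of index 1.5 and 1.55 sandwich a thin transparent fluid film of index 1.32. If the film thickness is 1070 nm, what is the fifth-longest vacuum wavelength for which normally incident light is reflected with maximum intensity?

Ray reflecting at the top interface goes from n = 1.5 toward n = 1.32: no phase shift.
At the lower boundary (n = 1.32 to n = 1.55) the reflected ray undergoes a half-wave phase shift.
Exactly one π shift → a net half-wave offset.
For maximum reflection here: 2 n t = (m + ½) λ.
λ = 2 n t / (m + ½). The fifth-longest wavelength is m = 4: λ = 2 × 1.32 × 1070 / 4.50 = 628 nm.

628 nm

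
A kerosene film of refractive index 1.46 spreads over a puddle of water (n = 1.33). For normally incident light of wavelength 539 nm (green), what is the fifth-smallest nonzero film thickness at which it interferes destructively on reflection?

Ray reflecting at the top interface goes from n = 1.0 toward n = 1.46: a half-wave phase shift.
Ray reflecting at the bottom interface goes from n = 1.46 toward n = 1.33: no phase shift.
Net: one phase inversion between the two reflected rays.
So the condition for destructive reflection is 2 n t = m λ.
The fifth-smallest nonzero thickness corresponds to m = 5: t = m λ / (2 n) = 5.00 × 539 / (2 × 1.46) = 923 nm.

923 nm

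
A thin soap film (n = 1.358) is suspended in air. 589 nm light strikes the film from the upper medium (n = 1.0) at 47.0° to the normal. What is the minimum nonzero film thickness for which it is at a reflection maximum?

129 nm

Ray reflecting at the top interface goes from n = 1.0 toward n = 1.358: a half-wave phase shift.
Bottom surface (1.358 → 1.0): reflection off a lower-index medium gives no phase shift.
The two reflections differ by half a wavelength.
So the condition for constructive reflection is 2 n t cos θ_r = (m + ½) λ.
Snell's law: 1.0 sin 47.0° = 1.358 sin θ_r → sin θ_r = 0.539, cos θ_r = 0.843.
Minimum at m = 0: t = λ / (4 n cos θ_r) = 589 / (4 × 1.358 × 0.843) = 129 nm.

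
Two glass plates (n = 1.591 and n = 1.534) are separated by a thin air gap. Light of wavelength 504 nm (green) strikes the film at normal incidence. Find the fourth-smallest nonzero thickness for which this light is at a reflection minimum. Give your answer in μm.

1.01 μm

At the upper boundary (n = 1.591 to n = 1.0) the reflected ray undergoes no phase shift.
Ray reflecting at the bottom interface goes from n = 1.0 toward n = 1.534: a half-wave phase shift.
The two reflections differ by half a wavelength.
For dark reflection here: 2 n t = m λ.
The fourth-smallest nonzero thickness corresponds to m = 4: t = m λ / (2 n) = 4.00 × 504 / (2 × 1.0) = 1008 nm.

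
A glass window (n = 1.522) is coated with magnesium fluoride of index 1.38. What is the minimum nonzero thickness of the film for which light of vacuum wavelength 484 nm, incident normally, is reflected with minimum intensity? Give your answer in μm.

0.0877 μm

Top surface (1.0 → 1.38): reflection off a higher-index medium gives a half-wave phase shift.
Bottom surface (1.38 → 1.522): reflection off a higher-index medium gives a half-wave phase shift.
The two reflections carry the same phase change, so no net offset.
For dark reflection here: 2 n t = (m + ½) λ.
Minimum at m = 0: t = λ / (4 n) = 484 / (4 × 1.38) = 87.7 nm.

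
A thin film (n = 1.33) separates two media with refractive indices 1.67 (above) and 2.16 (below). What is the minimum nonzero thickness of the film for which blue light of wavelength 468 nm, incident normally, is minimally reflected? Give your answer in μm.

0.176 μm

At the upper boundary (n = 1.67 to n = 1.33) the reflected ray undergoes no phase shift.
At the lower boundary (n = 1.33 to n = 2.16) the reflected ray undergoes a half-wave phase shift.
The two reflections differ by half a wavelength.
With one net inversion, destructive interference in reflection requires 2 n t = m λ.
Minimum nonzero at m = 1: t = λ / (2 n) = 468 / (2 × 1.33) = 176 nm.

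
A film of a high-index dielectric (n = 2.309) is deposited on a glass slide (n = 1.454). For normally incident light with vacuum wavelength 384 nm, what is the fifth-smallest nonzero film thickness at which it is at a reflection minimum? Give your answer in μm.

Ray reflecting at the top interface goes from n = 1.0 toward n = 2.309: a half-wave phase shift.
Ray reflecting at the bottom interface goes from n = 2.309 toward n = 1.454: no phase shift.
Net: one phase inversion between the two reflected rays.
With one net inversion, destructive interference in reflection requires 2 n t = m λ.
The fifth-smallest nonzero thickness corresponds to m = 5: t = m λ / (2 n) = 5.00 × 384 / (2 × 2.309) = 416 nm.

0.416 μm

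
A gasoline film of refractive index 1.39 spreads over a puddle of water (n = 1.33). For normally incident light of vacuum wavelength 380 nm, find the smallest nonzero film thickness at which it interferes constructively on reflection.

Ray reflecting at the top interface goes from n = 1.0 toward n = 1.39: a half-wave phase shift.
Ray reflecting at the bottom interface goes from n = 1.39 toward n = 1.33: no phase shift.
Exactly one π shift → a net half-wave offset.
With one net inversion, constructive interference in reflection requires 2 n t = (m + ½) λ.
Minimum at m = 0: t = λ / (4 n) = 380 / (4 × 1.39) = 68.3 nm.

68.3 nm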